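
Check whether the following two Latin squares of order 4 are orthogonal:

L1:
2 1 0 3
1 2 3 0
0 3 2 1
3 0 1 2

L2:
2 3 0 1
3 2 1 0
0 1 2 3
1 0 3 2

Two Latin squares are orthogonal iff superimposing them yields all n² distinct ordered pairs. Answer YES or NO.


Form the n² = 16 superimposed pairs (L1[i][j], L2[i][j]), row by row (rows and columns indexed from 0):
row 0: (2,2) (1,3) (0,0) (3,1)
row 1: (1,3) (2,2) (3,1) (0,0)
row 2: (0,0) (3,1) (2,2) (1,3)
row 3: (3,1) (0,0) (1,3) (2,2)
Orthogonality requires all 16 pairs distinct.
But the pair (1,3) repeats: cell (0,1) has L1 = 1, L2 = 3, and cell (1,0) has L1 = 1, L2 = 3.
A repeated pair means some other pair never occurs (only 4 distinct pairs out of 16), so the squares are not orthogonal.
Conclusion: NO.

NO


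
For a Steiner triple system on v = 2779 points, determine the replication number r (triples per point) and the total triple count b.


An STS(v) is a 2-(v, 3, 1) BIBD: block size k = 3, λ = 1.
Replication: r(k − 1) = λ(v − 1) ⇒ r·2 = 2779 − 1 = 2778 ⇒ r = 1389.
Block count: bk = vr ⇒ b·3 = 2779·1389 = 3860031 ⇒ b = 1286677.

r = 1389, b = 1286677.


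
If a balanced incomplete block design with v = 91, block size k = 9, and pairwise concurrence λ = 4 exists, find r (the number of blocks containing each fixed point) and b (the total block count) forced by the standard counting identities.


Any 2-(v, k, λ) BIBD satisfies two necessary conditions:
  (i)  Each point sits in r blocks, and counting incidences through any fixed point gives r(k − 1) = λ(v − 1), so r = λ(v − 1)/(k − 1).
  (ii) Total incidences bk = vr, so b = vr/k.
Step 1: r = λ(v − 1)/(k − 1) = 4·(91 − 1)/(9 − 1) = 4·90/8 = 360/8 = 45.
Step 2: b = vr/k = 91·45/9 = 4095/9 = 455.
Check integrality: r = 45 ∈ Z ✓, b = 455 ∈ Z ✓.
(These identities are necessary conditions: they determine r and b for any design with these parameters, but do not by themselves prove that one exists.)

r = 45, b = 455.


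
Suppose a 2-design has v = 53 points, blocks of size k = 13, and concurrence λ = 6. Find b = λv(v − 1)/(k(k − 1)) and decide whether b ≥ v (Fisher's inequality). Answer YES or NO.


b = λv(v − 1)/(k(k − 1)) = 6·53·52/(13·12) = 16536/156 = 106.
Compare with v = 53: b ≥ v, so Fisher's inequality holds.

YES


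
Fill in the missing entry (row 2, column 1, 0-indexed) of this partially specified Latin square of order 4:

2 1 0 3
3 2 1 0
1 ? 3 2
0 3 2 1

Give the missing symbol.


Row 2 contains symbols [1, 2, 3] — missing [0].
Column 1 contains symbols [1, 2, 3] — missing [0].
The missing symbol must appear in both missing sets; intersection = [0].
Therefore the hidden value is 0.

Missing value = 0.


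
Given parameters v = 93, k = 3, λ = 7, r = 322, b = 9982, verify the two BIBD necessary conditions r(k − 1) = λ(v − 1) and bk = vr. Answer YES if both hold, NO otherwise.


Condition (i): r(k − 1) = 322·2 = 644; λ(v − 1) = 7·92 = 644. Match? YES.
Condition (ii): bk = 9982·3 = 29946; vr = 93·322 = 29946. Match? YES.
Both conditions hold? YES.

YES


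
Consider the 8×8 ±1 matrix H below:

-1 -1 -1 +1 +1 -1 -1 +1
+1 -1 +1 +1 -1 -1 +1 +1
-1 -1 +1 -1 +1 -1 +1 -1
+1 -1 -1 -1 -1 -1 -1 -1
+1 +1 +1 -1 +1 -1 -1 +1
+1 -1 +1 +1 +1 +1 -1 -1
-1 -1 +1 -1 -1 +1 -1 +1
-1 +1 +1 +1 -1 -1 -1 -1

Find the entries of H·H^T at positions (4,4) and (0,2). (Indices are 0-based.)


Row 0 of H: [-1, -1, -1, 1, 1, -1, -1, 1].
Row 2 of H: [-1, -1, 1, -1, 1, -1, 1, -1].
Row 4 of H: [1, 1, 1, -1, 1, -1, -1, 1].
(H·H^T)[4][4] = Σ_j H[4][j]·H[4][j] = (1)² + (1)² + (1)² + (-1)² + (1)² + (-1)² + (-1)² + (1)² = 1 + 1 + 1 + 1 + 1 + 1 + 1 + 1 = 8.
(H·H^T)[0][2] = Σ_j H[0][j]·H[2][j] = (-1)·(-1) + (-1)·(-1) + (-1)·(1) + (1)·(-1) + (1)·(1) + (-1)·(-1) + (-1)·(1) + (1)·(-1) = 1 + 1 + -1 + -1 + 1 + 1 + -1 + -1 = 0.
So rows 0 and 2 are orthogonal; the diagonal entry equals n = 8.

(4,4) entry = 8; (0,2) entry = 0.


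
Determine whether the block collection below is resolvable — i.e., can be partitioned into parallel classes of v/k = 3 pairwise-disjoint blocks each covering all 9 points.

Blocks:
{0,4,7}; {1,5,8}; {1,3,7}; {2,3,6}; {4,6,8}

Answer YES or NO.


v = 9, block size k = 3, number of blocks = 5.
For resolvability, blocks must partition into parallel classes of size v/k = 3.
Total blocks must therefore be a multiple of 3: 5 = 3·1 + 2 ⇒ not divisible ✗.
Resolvable? NO.

NO


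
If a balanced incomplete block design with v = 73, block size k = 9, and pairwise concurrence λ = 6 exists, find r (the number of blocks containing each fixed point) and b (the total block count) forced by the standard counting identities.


Any 2-(v, k, λ) BIBD satisfies two necessary conditions:
  (i)  Each point sits in r blocks, and counting incidences through any fixed point gives r(k − 1) = λ(v − 1), so r = λ(v − 1)/(k − 1).
  (ii) Total incidences bk = vr, so b = vr/k.
Step 1: r = λ(v − 1)/(k − 1) = 6·(73 − 1)/(9 − 1) = 6·72/8 = 432/8 = 54.
Step 2: b = vr/k = 73·54/9 = 3942/9 = 438.
Check integrality: r = 54 ∈ Z ✓, b = 438 ∈ Z ✓.
(These identities are necessary conditions: they determine r and b for any design with these parameters, but do not by themselves prove that one exists.)

r = 54, b = 438.


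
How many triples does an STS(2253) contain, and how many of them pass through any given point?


An STS(v) is a 2-(v, 3, 1) BIBD: block size k = 3, λ = 1.
Replication: r(k − 1) = λ(v − 1) ⇒ r·2 = 2253 − 1 = 2252 ⇒ r = 1126.
Block count: b = v(v − 1)/6 = 2253·2252/6 = 5073756/6 = 845626.
(Check via bk = vr: 845626·3 = 2536878 = 2253·1126 = 2536878 ✓.)

r = 1126, b = 845626.


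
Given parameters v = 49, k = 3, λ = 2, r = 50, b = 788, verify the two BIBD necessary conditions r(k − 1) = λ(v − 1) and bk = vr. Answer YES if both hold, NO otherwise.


Condition (i): r(k − 1) = 50·2 = 100; λ(v − 1) = 2·48 = 96. Match? NO.
Condition (ii): bk = 788·3 = 2364; vr = 49·50 = 2450. Match? NO.
Both conditions hold? NO.

NO


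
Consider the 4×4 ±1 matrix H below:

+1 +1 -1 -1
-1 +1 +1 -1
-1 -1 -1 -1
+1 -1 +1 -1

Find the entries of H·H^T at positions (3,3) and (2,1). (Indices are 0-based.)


Row 1 of H: [-1, 1, 1, -1].
Row 2 of H: [-1, -1, -1, -1].
Row 3 of H: [1, -1, 1, -1].
(H·H^T)[3][3] = Σ_j H[3][j]·H[3][j] = (1)² + (-1)² + (1)² + (-1)² = 1 + 1 + 1 + 1 = 4.
(H·H^T)[2][1] = Σ_j H[2][j]·H[1][j] = (-1)·(-1) + (-1)·(1) + (-1)·(1) + (-1)·(-1) = 1 + -1 + -1 + 1 = 0.
So rows 2 and 1 are orthogonal; the diagonal entry equals n = 4.

(3,3) entry = 4; (2,1) entry = 0.


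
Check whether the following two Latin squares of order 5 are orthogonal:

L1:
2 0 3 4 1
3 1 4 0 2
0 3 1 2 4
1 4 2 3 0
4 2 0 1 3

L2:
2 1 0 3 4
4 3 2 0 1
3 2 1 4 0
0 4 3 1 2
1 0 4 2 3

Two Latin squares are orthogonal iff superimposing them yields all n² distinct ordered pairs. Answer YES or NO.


Form the n² = 25 superimposed pairs (L1[i][j], L2[i][j]), row by row (rows and columns indexed from 0):
row 0: (2,2) (0,1) (3,0) (4,3) (1,4)
row 1: (3,4) (1,3) (4,2) (0,0) (2,1)
row 2: (0,3) (3,2) (1,1) (2,4) (4,0)
row 3: (1,0) (4,4) (2,3) (3,1) (0,2)
row 4: (4,1) (2,0) (0,4) (1,2) (3,3)
Orthogonality requires all 25 pairs distinct.
Check by first coordinate: for each symbol s of L1, list the L2 entries in the n cells where L1 = s; they must all differ.
  L1 = 0: L2 entries (in reading order) 1, 0, 3, 2, 4 — all 5 distinct ✓
  L1 = 1: L2 entries (in reading order) 4, 3, 1, 0, 2 — all 5 distinct ✓
  L1 = 2: L2 entries (in reading order) 2, 1, 4, 3, 0 — all 5 distinct ✓
  L1 = 3: L2 entries (in reading order) 0, 4, 2, 1, 3 — all 5 distinct ✓
  L1 = 4: L2 entries (in reading order) 3, 2, 0, 4, 1 — all 5 distinct ✓
Every symbol of L1 meets every symbol of L2 exactly once, so all 25 pairs are distinct (25 of 25).
Conclusion: YES.

YES


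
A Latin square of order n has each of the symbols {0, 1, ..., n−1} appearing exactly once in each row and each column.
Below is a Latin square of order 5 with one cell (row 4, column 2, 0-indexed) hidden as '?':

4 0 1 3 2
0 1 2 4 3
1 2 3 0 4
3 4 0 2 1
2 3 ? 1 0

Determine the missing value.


Row 4 contains symbols [0, 1, 2, 3] — missing [4].
Column 2 contains symbols [0, 1, 2, 3] — missing [4].
The missing symbol must appear in both missing sets; intersection = [4].
Therefore the hidden value is 4.

Missing value = 4.


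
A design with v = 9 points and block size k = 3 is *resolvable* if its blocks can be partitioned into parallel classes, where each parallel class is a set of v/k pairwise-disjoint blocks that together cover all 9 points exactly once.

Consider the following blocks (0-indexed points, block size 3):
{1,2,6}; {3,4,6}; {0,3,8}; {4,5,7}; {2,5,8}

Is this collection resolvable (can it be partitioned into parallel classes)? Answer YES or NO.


v = 9, block size k = 3, number of blocks = 5.
For resolvability, blocks must partition into parallel classes of size v/k = 3.
Total blocks must therefore be a multiple of 3: 5 = 3·1 + 2 ⇒ not divisible ✗.
Resolvable? NO.

NO


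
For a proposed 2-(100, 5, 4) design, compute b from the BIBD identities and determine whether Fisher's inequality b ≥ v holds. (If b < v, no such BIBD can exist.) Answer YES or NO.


r = λ(v − 1)/(k − 1) = 4·99/4 = 99.
b = vr/k = 100·99/5 = 1980.
Fisher's inequality: b ≥ v ⇔ 1980 ≥ 100? YES.

YES


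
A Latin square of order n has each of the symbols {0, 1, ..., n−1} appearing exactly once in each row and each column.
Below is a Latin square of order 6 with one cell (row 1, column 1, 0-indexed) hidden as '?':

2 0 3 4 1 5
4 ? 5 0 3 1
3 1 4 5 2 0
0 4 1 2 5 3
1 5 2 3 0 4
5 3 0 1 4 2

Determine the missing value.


Row 1 contains symbols [0, 1, 3, 4, 5] — missing [2].
Column 1 contains symbols [0, 1, 3, 4, 5] — missing [2].
The missing symbol must appear in both missing sets; intersection = [2].
Therefore the hidden value is 2.

Missing value = 2.


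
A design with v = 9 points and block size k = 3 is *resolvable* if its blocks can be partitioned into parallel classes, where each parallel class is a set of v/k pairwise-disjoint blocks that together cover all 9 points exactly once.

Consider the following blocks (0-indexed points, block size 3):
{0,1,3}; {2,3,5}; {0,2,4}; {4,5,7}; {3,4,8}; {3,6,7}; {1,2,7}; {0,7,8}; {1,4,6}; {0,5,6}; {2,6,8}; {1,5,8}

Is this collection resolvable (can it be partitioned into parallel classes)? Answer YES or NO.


v = 9, block size k = 3, number of blocks = 12.
For resolvability, blocks must partition into parallel classes of size v/k = 3.
Total blocks must therefore be a multiple of 3: 12 = 3·4 + 0 ⇒ divisible ✓.
Greedy packing gives 4 candidate class(es). Each should be a full parallel class (size 3, covers all 9 points).
  Class 1 (3 blocks): {0,1,3}; {4,5,7}; {2,6,8}. Points covered: [0, 1, 2, 3, 4, 5, 6, 7, 8].
  Class 2 (3 blocks): {2,3,5}; {0,7,8}; {1,4,6}. Points covered: [0, 1, 2, 3, 4, 5, 6, 7, 8].
  Class 3 (3 blocks): {0,2,4}; {3,6,7}; {1,5,8}. Points covered: [0, 1, 2, 3, 4, 5, 6, 7, 8].
  Class 4 (3 blocks): {3,4,8}; {1,2,7}; {0,5,6}. Points covered: [0, 1, 2, 3, 4, 5, 6, 7, 8].
All classes full (size 3)? YES. All classes cover every point? YES.
Resolvable? YES.

YES


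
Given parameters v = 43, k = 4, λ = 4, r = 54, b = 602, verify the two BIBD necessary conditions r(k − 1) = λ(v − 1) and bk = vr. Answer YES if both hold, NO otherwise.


Condition (i): r(k − 1) = 54·3 = 162; λ(v − 1) = 4·42 = 168. Match? NO.
Condition (ii): bk = 602·4 = 2408; vr = 43·54 = 2322. Match? NO.
Both conditions hold? NO.

NO


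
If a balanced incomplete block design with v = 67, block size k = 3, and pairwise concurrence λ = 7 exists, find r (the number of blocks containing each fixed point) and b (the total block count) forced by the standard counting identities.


Any 2-(v, k, λ) BIBD satisfies two necessary conditions:
  (i)  Each point sits in r blocks, and counting incidences through any fixed point gives r(k − 1) = λ(v − 1), so r = λ(v − 1)/(k − 1).
  (ii) Total incidences bk = vr, so b = vr/k.
Step 1: r = λ(v − 1)/(k − 1) = 7·(67 − 1)/(3 − 1) = 7·66/2 = 462/2 = 231.
Step 2: b = vr/k = 67·231/3 = 15477/3 = 5159.
Check integrality: r = 231 ∈ Z ✓, b = 5159 ∈ Z ✓.
(These identities are necessary conditions: they determine r and b for any design with these parameters, but do not by themselves prove that one exists.)

r = 231, b = 5159.


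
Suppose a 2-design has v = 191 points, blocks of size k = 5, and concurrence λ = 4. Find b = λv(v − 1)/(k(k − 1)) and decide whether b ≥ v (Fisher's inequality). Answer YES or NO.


b = λv(v − 1)/(k(k − 1)) = 4·191·190/(5·4) = 145160/20 = 7258.
Compare with v = 191: b ≥ v, so Fisher's inequality holds.

YES


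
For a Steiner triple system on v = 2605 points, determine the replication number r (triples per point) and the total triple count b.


An STS(v) is a 2-(v, 3, 1) BIBD: block size k = 3, λ = 1.
Replication: r(k − 1) = λ(v − 1) ⇒ r·2 = 2605 − 1 = 2604 ⇒ r = 1302.
Block count: b = v(v − 1)/6 = 2605·2604/6 = 6783420/6 = 1130570.

r = 1302, b = 1130570.


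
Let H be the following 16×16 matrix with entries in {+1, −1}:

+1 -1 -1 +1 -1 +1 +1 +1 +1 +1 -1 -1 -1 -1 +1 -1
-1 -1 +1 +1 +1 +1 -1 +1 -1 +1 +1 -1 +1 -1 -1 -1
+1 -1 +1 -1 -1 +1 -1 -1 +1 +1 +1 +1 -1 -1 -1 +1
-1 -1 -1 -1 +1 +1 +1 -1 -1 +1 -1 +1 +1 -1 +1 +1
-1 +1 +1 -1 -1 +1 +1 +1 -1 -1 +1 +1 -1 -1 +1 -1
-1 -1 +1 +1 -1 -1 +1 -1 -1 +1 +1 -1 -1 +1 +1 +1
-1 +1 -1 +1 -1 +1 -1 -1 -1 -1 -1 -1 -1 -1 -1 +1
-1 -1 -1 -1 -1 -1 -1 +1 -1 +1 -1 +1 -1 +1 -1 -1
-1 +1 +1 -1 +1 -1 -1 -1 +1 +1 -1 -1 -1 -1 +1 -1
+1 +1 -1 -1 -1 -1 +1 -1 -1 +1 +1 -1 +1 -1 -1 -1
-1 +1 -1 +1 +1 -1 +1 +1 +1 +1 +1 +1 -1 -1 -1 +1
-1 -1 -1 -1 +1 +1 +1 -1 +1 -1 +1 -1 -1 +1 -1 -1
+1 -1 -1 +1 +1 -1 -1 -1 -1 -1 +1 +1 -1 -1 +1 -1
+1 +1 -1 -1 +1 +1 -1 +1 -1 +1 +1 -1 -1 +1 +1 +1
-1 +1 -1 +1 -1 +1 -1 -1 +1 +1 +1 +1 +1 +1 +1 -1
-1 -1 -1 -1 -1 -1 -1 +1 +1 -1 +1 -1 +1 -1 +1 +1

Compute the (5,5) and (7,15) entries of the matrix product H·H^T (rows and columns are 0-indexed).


Row 5 of H: [-1, -1, 1, 1, -1, -1, 1, -1, -1, 1, 1, -1, -1, 1, 1, 1].
Row 7 of H: [-1, -1, -1, -1, -1, -1, -1, 1, -1, 1, -1, 1, -1, 1, -1, -1].
Row 15 of H: [-1, -1, -1, -1, -1, -1, -1, 1, 1, -1, 1, -1, 1, -1, 1, 1].
(H·H^T)[5][5] = Σ_j H[5][j]·H[5][j] = (-1)² + (-1)² + (1)² + (1)² + (-1)² + (-1)² + (1)² + (-1)² + (-1)² + (1)² + (1)² + (-1)² + (-1)² + (1)² + (1)² + (1)² = 1 + 1 + 1 + 1 + 1 + 1 + 1 + 1 + 1 + 1 + 1 + 1 + 1 + 1 + 1 + 1 = 16.
(H·H^T)[7][15] = Σ_j H[7][j]·H[15][j] = (-1)·(-1) + (-1)·(-1) + (-1)·(-1) + (-1)·(-1) + (-1)·(-1) + (-1)·(-1) + (-1)·(-1) + (1)·(1) + (-1)·(1) + (1)·(-1) + (-1)·(1) + (1)·(-1) + (-1)·(1) + (1)·(-1) + (-1)·(1) + (-1)·(1) = 1 + 1 + 1 + 1 + 1 + 1 + 1 + 1 + -1 + -1 + -1 + -1 + -1 + -1 + -1 + -1 = 0.
So rows 7 and 15 are orthogonal; the diagonal entry equals n = 16.

(5,5) entry = 16; (7,15) entry = 0.


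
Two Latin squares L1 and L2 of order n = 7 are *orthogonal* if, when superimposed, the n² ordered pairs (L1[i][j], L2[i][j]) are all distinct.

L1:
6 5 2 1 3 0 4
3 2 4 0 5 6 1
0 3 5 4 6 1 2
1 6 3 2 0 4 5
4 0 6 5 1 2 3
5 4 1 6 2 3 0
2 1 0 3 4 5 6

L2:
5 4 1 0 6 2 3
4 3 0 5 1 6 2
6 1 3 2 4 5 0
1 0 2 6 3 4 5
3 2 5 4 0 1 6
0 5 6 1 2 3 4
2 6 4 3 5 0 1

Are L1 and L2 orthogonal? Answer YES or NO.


Form the n² = 49 superimposed pairs (L1[i][j], L2[i][j]), row by row (rows and columns indexed from 0):
row 0: (6,5) (5,4) (2,1) (1,0) (3,6) (0,2) (4,3)
row 1: (3,4) (2,3) (4,0) (0,5) (5,1) (6,6) (1,2)
row 2: (0,6) (3,1) (5,3) (4,2) (6,4) (1,5) (2,0)
row 3: (1,1) (6,0) (3,2) (2,6) (0,3) (4,4) (5,5)
row 4: (4,3) (0,2) (6,5) (5,4) (1,0) (2,1) (3,6)
row 5: (5,0) (4,5) (1,6) (6,1) (2,2) (3,3) (0,4)
row 6: (2,2) (1,6) (0,4) (3,3) (4,5) (5,0) (6,1)
Orthogonality requires all 49 pairs distinct.
But the pair (4,3) repeats: cell (0,6) has L1 = 4, L2 = 3, and cell (4,0) has L1 = 4, L2 = 3.
A repeated pair means some other pair never occurs (only 35 distinct pairs out of 49), so the squares are not orthogonal.
Conclusion: NO.

NO


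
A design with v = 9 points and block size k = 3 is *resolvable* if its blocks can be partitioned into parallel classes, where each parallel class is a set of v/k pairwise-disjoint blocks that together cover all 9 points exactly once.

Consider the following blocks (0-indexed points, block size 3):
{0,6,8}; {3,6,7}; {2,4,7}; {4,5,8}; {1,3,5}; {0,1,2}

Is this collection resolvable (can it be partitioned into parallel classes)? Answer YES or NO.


v = 9, block size k = 3, number of blocks = 6.
For resolvability, blocks must partition into parallel classes of size v/k = 3.
Total blocks must therefore be a multiple of 3: 6 = 3·2 + 0 ⇒ divisible ✓.
Greedy packing gives 2 candidate class(es). Each should be a full parallel class (size 3, covers all 9 points).
  Class 1 (3 blocks): {0,6,8}; {2,4,7}; {1,3,5}. Points covered: [0, 1, 2, 3, 4, 5, 6, 7, 8].
  Class 2 (3 blocks): {3,6,7}; {4,5,8}; {0,1,2}. Points covered: [0, 1, 2, 3, 4, 5, 6, 7, 8].
All classes full (size 3)? YES. All classes cover every point? YES.
Resolvable? YES.

YES


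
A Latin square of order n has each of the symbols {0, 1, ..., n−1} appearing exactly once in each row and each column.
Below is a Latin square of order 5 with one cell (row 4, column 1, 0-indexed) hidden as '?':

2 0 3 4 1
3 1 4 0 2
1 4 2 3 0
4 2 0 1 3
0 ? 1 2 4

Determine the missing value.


Row 4 contains symbols [0, 1, 2, 4] — missing [3].
Column 1 contains symbols [0, 1, 2, 4] — missing [3].
The missing symbol must appear in both missing sets; intersection = [3].
Therefore the hidden value is 3.

Missing value = 3.


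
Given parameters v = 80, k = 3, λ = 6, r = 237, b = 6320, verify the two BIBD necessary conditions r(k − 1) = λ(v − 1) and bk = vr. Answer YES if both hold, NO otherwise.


Condition (i): r(k − 1) = 237·2 = 474; λ(v − 1) = 6·79 = 474. Match? YES.
Condition (ii): bk = 6320·3 = 18960; vr = 80·237 = 18960. Match? YES.
Both conditions hold? YES.

YES


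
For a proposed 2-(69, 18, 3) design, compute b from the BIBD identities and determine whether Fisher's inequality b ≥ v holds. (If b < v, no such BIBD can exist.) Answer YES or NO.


r = λ(v − 1)/(k − 1) = 3·68/17 = 12.
b = vr/k = 69·12/18 = 46.
Fisher's inequality: b ≥ v ⇔ 46 ≥ 69? NO.

NO


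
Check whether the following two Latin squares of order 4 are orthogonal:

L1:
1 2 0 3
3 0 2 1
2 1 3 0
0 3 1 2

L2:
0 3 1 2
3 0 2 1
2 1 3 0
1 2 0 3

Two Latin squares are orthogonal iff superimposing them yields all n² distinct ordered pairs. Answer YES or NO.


Form the n² = 16 superimposed pairs (L1[i][j], L2[i][j]), row by row (rows and columns indexed from 0):
row 0: (1,0) (2,3) (0,1) (3,2)
row 1: (3,3) (0,0) (2,2) (1,1)
row 2: (2,2) (1,1) (3,3) (0,0)
row 3: (0,1) (3,2) (1,0) (2,3)
Orthogonality requires all 16 pairs distinct.
But the pair (2,2) repeats: cell (1,2) has L1 = 2, L2 = 2, and cell (2,0) has L1 = 2, L2 = 2.
A repeated pair means some other pair never occurs (only 8 distinct pairs out of 16), so the squares are not orthogonal.
Conclusion: NO.

NO


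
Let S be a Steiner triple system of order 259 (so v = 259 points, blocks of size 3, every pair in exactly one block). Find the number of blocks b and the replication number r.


An STS(v) is a 2-(v, 3, 1) BIBD: block size k = 3, λ = 1.
Replication: r(k − 1) = λ(v − 1) ⇒ r·2 = 259 − 1 = 258 ⇒ r = 129.
Block count: bk = vr ⇒ b·3 = 259·129 = 33411 ⇒ b = 11137.
(Check via b = v(v − 1)/6 = 259·258/6 = 66822/6 = 11137.)

r = 129, b = 11137.


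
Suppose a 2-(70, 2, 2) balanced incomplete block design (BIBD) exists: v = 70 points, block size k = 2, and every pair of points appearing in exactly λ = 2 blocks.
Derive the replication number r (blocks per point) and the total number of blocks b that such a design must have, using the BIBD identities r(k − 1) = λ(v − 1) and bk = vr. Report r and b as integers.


Any 2-(v, k, λ) BIBD satisfies two necessary conditions:
  (i)  Each point sits in r blocks, and counting incidences through any fixed point gives r(k − 1) = λ(v − 1), so r = λ(v − 1)/(k − 1).
  (ii) Total incidences bk = vr, so b = vr/k.
Step 1: r = λ(v − 1)/(k − 1) = 2·(70 − 1)/(2 − 1) = 2·69/1 = 138/1 = 138.
Step 2: b = vr/k = 70·138/2 = 9660/2 = 4830.
Check integrality: r = 138 ∈ Z ✓, b = 4830 ∈ Z ✓.
(These identities are necessary conditions: they determine r and b for any design with these parameters, but do not by themselves prove that one exists.)

r = 138, b = 4830.


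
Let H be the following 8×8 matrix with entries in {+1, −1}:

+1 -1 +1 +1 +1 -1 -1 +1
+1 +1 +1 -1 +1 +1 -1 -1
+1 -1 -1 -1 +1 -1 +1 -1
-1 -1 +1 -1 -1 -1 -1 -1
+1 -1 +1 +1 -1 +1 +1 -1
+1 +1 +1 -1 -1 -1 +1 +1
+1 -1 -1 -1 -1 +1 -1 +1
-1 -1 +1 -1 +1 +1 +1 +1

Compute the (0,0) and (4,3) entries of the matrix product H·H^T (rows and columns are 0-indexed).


Row 0 of H: [1, -1, 1, 1, 1, -1, -1, 1].
Row 3 of H: [-1, -1, 1, -1, -1, -1, -1, -1].
Row 4 of H: [1, -1, 1, 1, -1, 1, 1, -1].
(H·H^T)[0][0] = Σ_j H[0][j]·H[0][j] = (1)² + (-1)² + (1)² + (1)² + (1)² + (-1)² + (-1)² + (1)² = 1 + 1 + 1 + 1 + 1 + 1 + 1 + 1 = 8.
(H·H^T)[4][3] = Σ_j H[4][j]·H[3][j] = (1)·(-1) + (-1)·(-1) + (1)·(1) + (1)·(-1) + (-1)·(-1) + (1)·(-1) + (1)·(-1) + (-1)·(-1) = -1 + 1 + 1 + -1 + 1 + -1 + -1 + 1 = 0.
So rows 4 and 3 are orthogonal; the diagonal entry equals n = 8.

(0,0) entry = 8; (4,3) entry = 0.


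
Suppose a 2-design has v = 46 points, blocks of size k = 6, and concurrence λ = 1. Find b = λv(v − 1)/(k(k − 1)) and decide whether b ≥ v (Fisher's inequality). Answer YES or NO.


r = λ(v − 1)/(k − 1) = 1·45/5 = 9.
b = vr/k = 46·9/6 = 69.
Fisher's inequality: b ≥ v ⇔ 69 ≥ 46? YES.

YES


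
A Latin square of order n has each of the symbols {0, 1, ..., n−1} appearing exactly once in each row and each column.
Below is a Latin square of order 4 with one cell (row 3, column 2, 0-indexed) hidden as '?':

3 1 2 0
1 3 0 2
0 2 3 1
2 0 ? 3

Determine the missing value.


Row 3 contains symbols [0, 2, 3] — missing [1].
Column 2 contains symbols [0, 2, 3] — missing [1].
The missing symbol must appear in both missing sets; intersection = [1].
Therefore the hidden value is 1.

Missing value = 1.


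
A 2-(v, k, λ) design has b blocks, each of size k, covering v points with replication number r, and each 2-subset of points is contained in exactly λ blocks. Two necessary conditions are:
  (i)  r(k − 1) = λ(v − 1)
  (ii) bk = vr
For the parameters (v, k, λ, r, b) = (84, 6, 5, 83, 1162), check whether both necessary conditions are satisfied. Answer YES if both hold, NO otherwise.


Condition (i): r(k − 1) = 83·5 = 415; λ(v − 1) = 5·83 = 415. Match? YES.
Condition (ii): bk = 1162·6 = 6972; vr = 84·83 = 6972. Match? YES.
Both conditions hold? YES.

YES


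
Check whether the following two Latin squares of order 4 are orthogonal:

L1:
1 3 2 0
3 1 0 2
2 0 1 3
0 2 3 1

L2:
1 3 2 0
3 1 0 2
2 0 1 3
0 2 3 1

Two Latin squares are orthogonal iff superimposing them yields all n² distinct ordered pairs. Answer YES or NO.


Form the n² = 16 superimposed pairs (L1[i][j], L2[i][j]), row by row (rows and columns indexed from 0):
row 0: (1,1) (3,3) (2,2) (0,0)
row 1: (3,3) (1,1) (0,0) (2,2)
row 2: (2,2) (0,0) (1,1) (3,3)
row 3: (0,0) (2,2) (3,3) (1,1)
Orthogonality requires all 16 pairs distinct.
But the pair (3,3) repeats: cell (0,1) has L1 = 3, L2 = 3, and cell (1,0) has L1 = 3, L2 = 3.
A repeated pair means some other pair never occurs (only 4 distinct pairs out of 16), so the squares are not orthogonal.
Conclusion: NO.

NO


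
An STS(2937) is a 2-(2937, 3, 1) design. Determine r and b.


An STS(v) is a 2-(v, 3, 1) BIBD: block size k = 3, λ = 1.
Replication: r(k − 1) = λ(v − 1) ⇒ r·2 = 2937 − 1 = 2936 ⇒ r = 1468.
Block count: bk = vr ⇒ b·3 = 2937·1468 = 4311516 ⇒ b = 1437172.

r = 1468, b = 1437172.


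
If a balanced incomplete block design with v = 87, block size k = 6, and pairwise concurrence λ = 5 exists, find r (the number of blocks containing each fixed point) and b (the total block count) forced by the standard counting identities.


Any 2-(v, k, λ) BIBD satisfies two necessary conditions:
  (i)  Each point sits in r blocks, and counting incidences through any fixed point gives r(k − 1) = λ(v − 1), so r = λ(v − 1)/(k − 1).
  (ii) Total incidences bk = vr, so b = vr/k.
Step 1: r = λ(v − 1)/(k − 1) = 5·(87 − 1)/(6 − 1) = 5·86/5 = 430/5 = 86.
Step 2: b = vr/k = 87·86/6 = 7482/6 = 1247.
Check integrality: r = 86 ∈ Z ✓, b = 1247 ∈ Z ✓.
(These identities are necessary conditions: they determine r and b for any design with these parameters, but do not by themselves prove that one exists.)

r = 86, b = 1247.


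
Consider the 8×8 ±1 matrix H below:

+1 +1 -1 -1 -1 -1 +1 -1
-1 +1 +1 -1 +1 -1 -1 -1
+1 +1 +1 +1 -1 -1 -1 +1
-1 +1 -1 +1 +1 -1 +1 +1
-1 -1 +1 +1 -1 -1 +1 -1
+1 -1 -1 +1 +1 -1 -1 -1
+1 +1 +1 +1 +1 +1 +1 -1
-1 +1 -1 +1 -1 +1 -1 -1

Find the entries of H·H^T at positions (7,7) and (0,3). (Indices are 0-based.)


Row 0 of H: [1, 1, -1, -1, -1, -1, 1, -1].
Row 3 of H: [-1, 1, -1, 1, 1, -1, 1, 1].
Row 7 of H: [-1, 1, -1, 1, -1, 1, -1, -1].
(H·H^T)[7][7] = Σ_j H[7][j]·H[7][j] = (-1)² + (1)² + (-1)² + (1)² + (-1)² + (1)² + (-1)² + (-1)² = 1 + 1 + 1 + 1 + 1 + 1 + 1 + 1 = 8.
(H·H^T)[0][3] = Σ_j H[0][j]·H[3][j] = (1)·(-1) + (1)·(1) + (-1)·(-1) + (-1)·(1) + (-1)·(1) + (-1)·(-1) + (1)·(1) + (-1)·(1) = -1 + 1 + 1 + -1 + -1 + 1 + 1 + -1 = 0.
So rows 0 and 3 are orthogonal; the diagonal entry equals n = 8.

(7,7) entry = 8; (0,3) entry = 0.


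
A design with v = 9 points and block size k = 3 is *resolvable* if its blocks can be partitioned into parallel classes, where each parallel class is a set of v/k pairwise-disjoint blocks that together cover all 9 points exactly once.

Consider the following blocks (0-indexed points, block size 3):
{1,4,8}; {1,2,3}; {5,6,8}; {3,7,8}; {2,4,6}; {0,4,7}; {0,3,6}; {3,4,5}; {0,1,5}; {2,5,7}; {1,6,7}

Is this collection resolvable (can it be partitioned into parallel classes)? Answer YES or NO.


v = 9, block size k = 3, number of blocks = 11.
For resolvability, blocks must partition into parallel classes of size v/k = 3.
Total blocks must therefore be a multiple of 3: 11 = 3·3 + 2 ⇒ not divisible ✗.
Resolvable? NO.

NO


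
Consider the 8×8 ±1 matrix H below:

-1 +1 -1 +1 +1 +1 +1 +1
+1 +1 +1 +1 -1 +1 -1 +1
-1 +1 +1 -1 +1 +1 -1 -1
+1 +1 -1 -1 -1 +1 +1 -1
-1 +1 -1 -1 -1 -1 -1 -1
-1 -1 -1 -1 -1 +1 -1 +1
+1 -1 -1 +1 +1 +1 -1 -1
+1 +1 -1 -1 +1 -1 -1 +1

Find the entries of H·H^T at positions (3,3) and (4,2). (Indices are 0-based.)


Row 2 of H: [-1, 1, 1, -1, 1, 1, -1, -1].
Row 3 of H: [1, 1, -1, -1, -1, 1, 1, -1].
Row 4 of H: [-1, 1, -1, -1, -1, -1, -1, -1].
(H·H^T)[3][3] = Σ_j H[3][j]·H[3][j] = (1)² + (1)² + (-1)² + (-1)² + (-1)² + (1)² + (1)² + (-1)² = 1 + 1 + 1 + 1 + 1 + 1 + 1 + 1 = 8.
(H·H^T)[4][2] = Σ_j H[4][j]·H[2][j] = (-1)·(-1) + (1)·(1) + (-1)·(1) + (-1)·(-1) + (-1)·(1) + (-1)·(1) + (-1)·(-1) + (-1)·(-1) = 1 + 1 + -1 + 1 + -1 + -1 + 1 + 1 = 2.
Rows 4 and 2 are not orthogonal (dot product = 2 ≠ 0), so H is not a Hadamard matrix.

(3,3) entry = 8; (4,2) entry = 2.


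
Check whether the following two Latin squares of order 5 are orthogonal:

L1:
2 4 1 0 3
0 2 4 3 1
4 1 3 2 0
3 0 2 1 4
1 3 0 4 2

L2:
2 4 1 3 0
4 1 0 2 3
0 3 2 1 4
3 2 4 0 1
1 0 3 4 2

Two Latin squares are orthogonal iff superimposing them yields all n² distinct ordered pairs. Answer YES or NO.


Form the n² = 25 superimposed pairs (L1[i][j], L2[i][j]), row by row (rows and columns indexed from 0):
row 0: (2,2) (4,4) (1,1) (0,3) (3,0)
row 1: (0,4) (2,1) (4,0) (3,2) (1,3)
row 2: (4,0) (1,3) (3,2) (2,1) (0,4)
row 3: (3,3) (0,2) (2,4) (1,0) (4,1)
row 4: (1,1) (3,0) (0,3) (4,4) (2,2)
Orthogonality requires all 25 pairs distinct.
But the pair (4,0) repeats: cell (1,2) has L1 = 4, L2 = 0, and cell (2,0) has L1 = 4, L2 = 0.
A repeated pair means some other pair never occurs (only 15 distinct pairs out of 25), so the squares are not orthogonal.
Conclusion: NO.

NO


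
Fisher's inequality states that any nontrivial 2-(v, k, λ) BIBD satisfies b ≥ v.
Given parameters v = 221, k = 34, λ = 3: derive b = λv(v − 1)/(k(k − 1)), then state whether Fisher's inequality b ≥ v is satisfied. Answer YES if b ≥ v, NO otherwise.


r = λ(v − 1)/(k − 1) = 3·220/33 = 20.
b = vr/k = 221·20/34 = 130.
Fisher's inequality: b ≥ v ⇔ 130 ≥ 221? NO.

NO


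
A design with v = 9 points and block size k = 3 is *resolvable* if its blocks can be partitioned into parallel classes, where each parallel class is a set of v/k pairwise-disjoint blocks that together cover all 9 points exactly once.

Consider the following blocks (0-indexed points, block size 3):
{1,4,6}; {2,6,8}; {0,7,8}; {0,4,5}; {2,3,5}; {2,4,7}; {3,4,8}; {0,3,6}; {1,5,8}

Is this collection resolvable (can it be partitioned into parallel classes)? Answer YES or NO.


v = 9, block size k = 3, number of blocks = 9.
For resolvability, blocks must partition into parallel classes of size v/k = 3.
Total blocks must therefore be a multiple of 3: 9 = 3·3 + 0 ⇒ divisible ✓.
Consider block {2,6,8}. The only other block(s) in the collection disjoint from it are {0,4,5} — just 1 block(s). Any parallel class containing {2,6,8} would need 2 other blocks each disjoint from it, so no parallel class of size 3 can contain {2,6,8}.
Since every block must belong to some parallel class in a resolution, the collection cannot be partitioned into parallel classes.
Resolvable? NO.

NO


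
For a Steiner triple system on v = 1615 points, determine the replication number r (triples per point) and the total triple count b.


An STS(v) is a 2-(v, 3, 1) BIBD: block size k = 3, λ = 1.
Replication: r(k − 1) = λ(v − 1) ⇒ r·2 = 1615 − 1 = 1614 ⇒ r = 807.
Block count: bk = vr ⇒ b·3 = 1615·807 = 1303305 ⇒ b = 434435.
(Check via b = v(v − 1)/6 = 1615·1614/6 = 2606610/6 = 434435.)

r = 807, b = 434435.


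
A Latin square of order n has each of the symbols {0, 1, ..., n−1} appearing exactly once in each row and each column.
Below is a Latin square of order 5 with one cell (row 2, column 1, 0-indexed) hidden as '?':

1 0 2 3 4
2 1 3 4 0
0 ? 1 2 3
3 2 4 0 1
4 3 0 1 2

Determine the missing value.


Row 2 contains symbols [0, 1, 2, 3] — missing [4].
Column 1 contains symbols [0, 1, 2, 3] — missing [4].
The missing symbol must appear in both missing sets; intersection = [4].
Therefore the hidden value is 4.

Missing value = 4.


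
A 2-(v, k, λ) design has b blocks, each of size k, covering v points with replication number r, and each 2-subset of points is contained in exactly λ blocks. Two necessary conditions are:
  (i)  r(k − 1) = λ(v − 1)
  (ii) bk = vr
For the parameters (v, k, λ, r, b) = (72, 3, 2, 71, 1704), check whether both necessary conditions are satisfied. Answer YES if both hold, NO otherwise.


Condition (i): r(k − 1) = 71·2 = 142; λ(v − 1) = 2·71 = 142. Match? YES.
Condition (ii): bk = 1704·3 = 5112; vr = 72·71 = 5112. Match? YES.
Both conditions hold? YES.

YES


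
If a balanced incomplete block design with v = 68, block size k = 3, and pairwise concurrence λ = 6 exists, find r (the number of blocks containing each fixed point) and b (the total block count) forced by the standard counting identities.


Any 2-(v, k, λ) BIBD satisfies two necessary conditions:
  (i)  Each point sits in r blocks, and counting incidences through any fixed point gives r(k − 1) = λ(v − 1), so r = λ(v − 1)/(k − 1).
  (ii) Total incidences bk = vr, so b = vr/k.
Step 1: r = λ(v − 1)/(k − 1) = 6·(68 − 1)/(3 − 1) = 6·67/2 = 402/2 = 201.
Step 2: b = vr/k = 68·201/3 = 13668/3 = 4556.
Check integrality: r = 201 ∈ Z ✓, b = 4556 ∈ Z ✓.
(These identities are necessary conditions: they determine r and b for any design with these parameters, but do not by themselves prove that one exists.)

r = 201, b = 4556.


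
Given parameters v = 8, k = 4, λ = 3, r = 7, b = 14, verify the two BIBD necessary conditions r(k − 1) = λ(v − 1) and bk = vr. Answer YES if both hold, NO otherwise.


Condition (i): r(k − 1) = 7·3 = 21; λ(v − 1) = 3·7 = 21. Match? YES.
Condition (ii): bk = 14·4 = 56; vr = 8·7 = 56. Match? YES.
Both conditions hold? YES.

YES


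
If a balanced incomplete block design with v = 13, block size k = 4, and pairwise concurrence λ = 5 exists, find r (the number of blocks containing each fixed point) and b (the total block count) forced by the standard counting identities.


Any 2-(v, k, λ) BIBD satisfies two necessary conditions:
  (i)  Each point sits in r blocks, and counting incidences through any fixed point gives r(k − 1) = λ(v − 1), so r = λ(v − 1)/(k − 1).
  (ii) Total incidences bk = vr, so b = vr/k.
Step 1: r = λ(v − 1)/(k − 1) = 5·(13 − 1)/(4 − 1) = 5·12/3 = 60/3 = 20.
Step 2: b = vr/k = 13·20/4 = 260/4 = 65.
Check integrality: r = 20 ∈ Z ✓, b = 65 ∈ Z ✓.
(These identities are necessary conditions: they determine r and b for any design with these parameters, but do not by themselves prove that one exists.)

r = 20, b = 65.


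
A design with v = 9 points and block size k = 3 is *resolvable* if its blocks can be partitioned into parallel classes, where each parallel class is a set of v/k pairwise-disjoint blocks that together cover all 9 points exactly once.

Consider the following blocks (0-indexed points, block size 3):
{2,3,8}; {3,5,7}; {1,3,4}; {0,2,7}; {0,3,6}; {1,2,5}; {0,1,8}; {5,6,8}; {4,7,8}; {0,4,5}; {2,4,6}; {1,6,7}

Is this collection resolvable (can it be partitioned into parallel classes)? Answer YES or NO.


v = 9, block size k = 3, number of blocks = 12.
For resolvability, blocks must partition into parallel classes of size v/k = 3.
Total blocks must therefore be a multiple of 3: 12 = 3·4 + 0 ⇒ divisible ✓.
Greedy packing gives 4 candidate class(es). Each should be a full parallel class (size 3, covers all 9 points).
  Class 1 (3 blocks): {2,3,8}; {0,4,5}; {1,6,7}. Points covered: [0, 1, 2, 3, 4, 5, 6, 7, 8].
  Class 2 (3 blocks): {3,5,7}; {0,1,8}; {2,4,6}. Points covered: [0, 1, 2, 3, 4, 5, 6, 7, 8].
  Class 3 (3 blocks): {1,3,4}; {0,2,7}; {5,6,8}. Points covered: [0, 1, 2, 3, 4, 5, 6, 7, 8].
  Class 4 (3 blocks): {0,3,6}; {1,2,5}; {4,7,8}. Points covered: [0, 1, 2, 3, 4, 5, 6, 7, 8].
All classes full (size 3)? YES. All classes cover every point? YES.
Resolvable? YES.

YES


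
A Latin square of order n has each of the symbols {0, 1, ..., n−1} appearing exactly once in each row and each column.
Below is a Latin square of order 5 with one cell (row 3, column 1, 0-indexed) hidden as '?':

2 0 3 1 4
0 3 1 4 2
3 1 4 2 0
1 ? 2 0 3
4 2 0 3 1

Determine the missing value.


Row 3 contains symbols [0, 1, 2, 3] — missing [4].
Column 1 contains symbols [0, 1, 2, 3] — missing [4].
The missing symbol must appear in both missing sets; intersection = [4].
Therefore the hidden value is 4.

Missing value = 4.


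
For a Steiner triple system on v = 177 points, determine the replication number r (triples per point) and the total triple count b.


An STS(v) is a 2-(v, 3, 1) BIBD: block size k = 3, λ = 1.
Replication: r(k − 1) = λ(v − 1) ⇒ r·2 = 177 − 1 = 176 ⇒ r = 88.
Block count: b = v(v − 1)/6 = 177·176/6 = 31152/6 = 5192.
(Check via bk = vr: 5192·3 = 15576 = 177·88 = 15576 ✓.)

r = 88, b = 5192.


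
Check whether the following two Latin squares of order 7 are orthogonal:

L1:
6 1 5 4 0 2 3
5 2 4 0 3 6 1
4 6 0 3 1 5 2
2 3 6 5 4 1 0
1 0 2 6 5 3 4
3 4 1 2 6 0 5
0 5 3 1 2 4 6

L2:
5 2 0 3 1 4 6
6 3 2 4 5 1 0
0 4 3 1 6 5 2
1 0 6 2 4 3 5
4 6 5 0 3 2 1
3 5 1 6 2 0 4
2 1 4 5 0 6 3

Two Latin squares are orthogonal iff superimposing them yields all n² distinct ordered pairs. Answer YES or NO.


Form the n² = 49 superimposed pairs (L1[i][j], L2[i][j]), row by row (rows and columns indexed from 0):
row 0: (6,5) (1,2) (5,0) (4,3) (0,1) (2,4) (3,6)
row 1: (5,6) (2,3) (4,2) (0,4) (3,5) (6,1) (1,0)
row 2: (4,0) (6,4) (0,3) (3,1) (1,6) (5,5) (2,2)
row 3: (2,1) (3,0) (6,6) (5,2) (4,4) (1,3) (0,5)
row 4: (1,4) (0,6) (2,5) (6,0) (5,3) (3,2) (4,1)
row 5: (3,3) (4,5) (1,1) (2,6) (6,2) (0,0) (5,4)
row 6: (0,2) (5,1) (3,4) (1,5) (2,0) (4,6) (6,3)
Orthogonality requires all 49 pairs distinct.
Check by first coordinate: for each symbol s of L1, list the L2 entries in the n cells where L1 = s; they must all differ.
  L1 = 0: L2 entries (in reading order) 1, 4, 3, 5, 6, 0, 2 — all 7 distinct ✓
  L1 = 1: L2 entries (in reading order) 2, 0, 6, 3, 4, 1, 5 — all 7 distinct ✓
  L1 = 2: L2 entries (in reading order) 4, 3, 2, 1, 5, 6, 0 — all 7 distinct ✓
  L1 = 3: L2 entries (in reading order) 6, 5, 1, 0, 2, 3, 4 — all 7 distinct ✓
  L1 = 4: L2 entries (in reading order) 3, 2, 0, 4, 1, 5, 6 — all 7 distinct ✓
  L1 = 5: L2 entries (in reading order) 0, 6, 5, 2, 3, 4, 1 — all 7 distinct ✓
  L1 = 6: L2 entries (in reading order) 5, 1, 4, 6, 0, 2, 3 — all 7 distinct ✓
Every symbol of L1 meets every symbol of L2 exactly once, so all 49 pairs are distinct (49 of 49).
Conclusion: YES.

YES


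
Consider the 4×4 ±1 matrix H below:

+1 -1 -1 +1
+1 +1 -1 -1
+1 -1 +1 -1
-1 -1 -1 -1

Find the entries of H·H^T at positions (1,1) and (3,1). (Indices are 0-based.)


Row 1 of H: [1, 1, -1, -1].
Row 3 of H: [-1, -1, -1, -1].
(H·H^T)[1][1] = Σ_j H[1][j]·H[1][j] = (1)² + (1)² + (-1)² + (-1)² = 1 + 1 + 1 + 1 = 4.
(H·H^T)[3][1] = Σ_j H[3][j]·H[1][j] = (-1)·(1) + (-1)·(1) + (-1)·(-1) + (-1)·(-1) = -1 + -1 + 1 + 1 = 0.
So rows 3 and 1 are orthogonal; the diagonal entry equals n = 4.

(1,1) entry = 4; (3,1) entry = 0.


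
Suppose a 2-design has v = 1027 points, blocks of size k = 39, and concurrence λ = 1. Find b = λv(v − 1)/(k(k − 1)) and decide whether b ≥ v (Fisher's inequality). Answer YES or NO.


b = λv(v − 1)/(k(k − 1)) = 1·1027·1026/(39·38) = 1053702/1482 = 711.
Compare with v = 1027: b < v, so Fisher's inequality fails.

NO


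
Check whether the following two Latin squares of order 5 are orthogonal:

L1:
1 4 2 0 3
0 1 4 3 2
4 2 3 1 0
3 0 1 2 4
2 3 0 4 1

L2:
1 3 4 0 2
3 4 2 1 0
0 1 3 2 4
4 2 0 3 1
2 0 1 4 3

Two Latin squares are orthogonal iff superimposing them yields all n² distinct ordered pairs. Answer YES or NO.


Form the n² = 25 superimposed pairs (L1[i][j], L2[i][j]), row by row (rows and columns indexed from 0):
row 0: (1,1) (4,3) (2,4) (0,0) (3,2)
row 1: (0,3) (1,4) (4,2) (3,1) (2,0)
row 2: (4,0) (2,1) (3,3) (1,2) (0,4)
row 3: (3,4) (0,2) (1,0) (2,3) (4,1)
row 4: (2,2) (3,0) (0,1) (4,4) (1,3)
Orthogonality requires all 25 pairs distinct.
Check by first coordinate: for each symbol s of L1, list the L2 entries in the n cells where L1 = s; they must all differ.
  L1 = 0: L2 entries (in reading order) 0, 3, 4, 2, 1 — all 5 distinct ✓
  L1 = 1: L2 entries (in reading order) 1, 4, 2, 0, 3 — all 5 distinct ✓
  L1 = 2: L2 entries (in reading order) 4, 0, 1, 3, 2 — all 5 distinct ✓
  L1 = 3: L2 entries (in reading order) 2, 1, 3, 4, 0 — all 5 distinct ✓
  L1 = 4: L2 entries (in reading order) 3, 2, 0, 1, 4 — all 5 distinct ✓
Every symbol of L1 meets every symbol of L2 exactly once, so all 25 pairs are distinct (25 of 25).
Conclusion: YES.

YES


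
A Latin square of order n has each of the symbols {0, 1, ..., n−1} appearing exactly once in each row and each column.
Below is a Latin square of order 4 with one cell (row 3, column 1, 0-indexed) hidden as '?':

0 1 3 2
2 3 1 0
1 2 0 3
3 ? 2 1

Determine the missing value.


Row 3 contains symbols [1, 2, 3] — missing [0].
Column 1 contains symbols [1, 2, 3] — missing [0].
The missing symbol must appear in both missing sets; intersection = [0].
Therefore the hidden value is 0.

Missing value = 0.


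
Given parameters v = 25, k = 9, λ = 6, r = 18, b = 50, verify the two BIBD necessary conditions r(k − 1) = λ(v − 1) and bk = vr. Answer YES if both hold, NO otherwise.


Condition (i): r(k − 1) = 18·8 = 144; λ(v − 1) = 6·24 = 144. Match? YES.
Condition (ii): bk = 50·9 = 450; vr = 25·18 = 450. Match? YES.
Both conditions hold? YES.

YES
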